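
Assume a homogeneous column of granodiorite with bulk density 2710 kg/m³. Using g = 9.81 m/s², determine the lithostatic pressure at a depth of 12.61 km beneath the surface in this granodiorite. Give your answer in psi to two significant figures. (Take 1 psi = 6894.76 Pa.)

granodiorite: 2710 kg/m³ × 9.81 m/s² × 12610 m = 3.352×10^8 Pa = 48622 psi

49000 psi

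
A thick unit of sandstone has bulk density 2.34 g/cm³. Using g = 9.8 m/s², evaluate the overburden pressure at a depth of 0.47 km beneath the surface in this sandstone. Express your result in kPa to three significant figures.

sandstone: 2340 kg/m³ × 9.8 m/s² × 470 m = 1.078×10^7 Pa = 10778 kPa

10800 kPa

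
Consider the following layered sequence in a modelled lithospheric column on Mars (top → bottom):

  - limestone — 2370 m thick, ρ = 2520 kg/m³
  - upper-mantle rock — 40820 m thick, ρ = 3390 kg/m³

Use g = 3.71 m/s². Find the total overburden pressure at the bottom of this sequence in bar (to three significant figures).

5360 bar

limestone: 2520 kg/m³ × 3.71 m/s² × 2370 m = 2.216×10^7 Pa = 221.6 bar
upper-mantle rock: 3390 kg/m³ × 3.71 m/s² × 40820 m = 5.134×10^8 Pa = 5134 bar
Total = 221.6 + 5134 = 5355.5 bar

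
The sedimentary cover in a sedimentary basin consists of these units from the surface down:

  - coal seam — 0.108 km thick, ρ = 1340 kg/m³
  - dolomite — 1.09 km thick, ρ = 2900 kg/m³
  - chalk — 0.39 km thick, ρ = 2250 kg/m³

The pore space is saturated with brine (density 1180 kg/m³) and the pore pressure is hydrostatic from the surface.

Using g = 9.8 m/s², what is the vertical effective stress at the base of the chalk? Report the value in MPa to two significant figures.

Overburden (lithostatic) stress σ_v:
coal seam: 1340 kg/m³ × 9.8 m/s² × 108 m = 1.418×10^6 Pa = 1.418 MPa
dolomite: 2900 kg/m³ × 9.8 m/s² × 1090 m = 3.098×10^7 Pa = 30.98 MPa
chalk: 2250 kg/m³ × 9.8 m/s² × 390 m = 8.600×10^6 Pa = 8.600 MPa
Total = 1.418 + 30.98 + 8.600 = 40.996 MPa
Pore pressure P_p = 1180 kg/m³ × 9.8 m/s² × 1588 m = 1.836×10^7 Pa = 18.36 MPa
Effective stress σ' = σ_v − P_p = 41.00 − 18.36 = 22.632 MPa

23 MPa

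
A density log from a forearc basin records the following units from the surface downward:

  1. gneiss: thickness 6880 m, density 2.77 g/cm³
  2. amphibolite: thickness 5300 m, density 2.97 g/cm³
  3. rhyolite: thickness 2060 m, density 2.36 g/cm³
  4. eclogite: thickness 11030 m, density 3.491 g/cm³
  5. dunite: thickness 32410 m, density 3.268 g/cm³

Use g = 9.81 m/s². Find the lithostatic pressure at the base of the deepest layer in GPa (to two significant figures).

gneiss: 2770 kg/m³ × 9.81 m/s² × 6880 m = 1.870×10^8 Pa = 0.1870 GPa
amphibolite: 2970 kg/m³ × 9.81 m/s² × 5300 m = 1.544×10^8 Pa = 0.1544 GPa
rhyolite: 2360 kg/m³ × 9.81 m/s² × 2060 m = 4.769×10^7 Pa = 0.04769 GPa
eclogite: 3491 kg/m³ × 9.81 m/s² × 11030 m = 3.777×10^8 Pa = 0.3777 GPa
dunite: 3268 kg/m³ × 9.81 m/s² × 32410 m = 1.039×10^9 Pa = 1.039 GPa
Total = 0.1870 + 0.1544 + 0.04769 + 0.3777 + 1.039 = 1.8058 GPa

1.8 GPa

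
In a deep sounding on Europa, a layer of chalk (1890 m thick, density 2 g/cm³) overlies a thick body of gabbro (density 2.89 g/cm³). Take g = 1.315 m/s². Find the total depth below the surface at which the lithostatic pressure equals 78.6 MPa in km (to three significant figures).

Pressure at base of upper layers: 2000×1.315×1890 = 4.971×10^6 Pa = 4.971 MPa
Remaining pressure to be supplied by gabbro: 7.860×10^7 − 4.971×10^6 = 7.363×10^7 Pa
Additional depth in gabbro = 7.363×10^7 Pa / (2890 kg/m³ × 1.315 m/s²) = 19374 m
Total depth = 1890 m + 19374 m = 21264 m
= 21.264 km

21.3 km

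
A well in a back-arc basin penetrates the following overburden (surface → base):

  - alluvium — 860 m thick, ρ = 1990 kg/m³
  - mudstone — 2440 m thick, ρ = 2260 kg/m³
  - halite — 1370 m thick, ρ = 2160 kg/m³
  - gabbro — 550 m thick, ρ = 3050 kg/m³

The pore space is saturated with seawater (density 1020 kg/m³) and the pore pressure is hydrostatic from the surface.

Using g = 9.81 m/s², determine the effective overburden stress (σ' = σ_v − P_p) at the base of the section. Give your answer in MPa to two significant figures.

Overburden (lithostatic) stress σ_v:
alluvium: 1990 kg/m³ × 9.81 m/s² × 860 m = 1.679×10^7 Pa = 16.79 MPa
mudstone: 2260 kg/m³ × 9.81 m/s² × 2440 m = 5.410×10^7 Pa = 54.10 MPa
halite: 2160 kg/m³ × 9.81 m/s² × 1370 m = 2.903×10^7 Pa = 29.03 MPa
gabbro: 3050 kg/m³ × 9.81 m/s² × 550 m = 1.646×10^7 Pa = 16.46 MPa
Total = 16.79 + 54.10 + 29.03 + 16.46 = 116.37 MPa
Pore pressure P_p = 1020 kg/m³ × 9.81 m/s² × 5220 m = 5.223×10^7 Pa = 52.23 MPa
Effective stress σ' = σ_v − P_p = 116.4 − 52.23 = 64.139 MPa

64 MPa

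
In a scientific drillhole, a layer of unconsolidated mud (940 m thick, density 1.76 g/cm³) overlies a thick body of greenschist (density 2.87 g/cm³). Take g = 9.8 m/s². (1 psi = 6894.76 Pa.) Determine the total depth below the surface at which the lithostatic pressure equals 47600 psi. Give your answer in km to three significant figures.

Pressure at base of upper layers: 1760×9.8×940 = 1.621×10^7 Pa = 2352 psi
Remaining pressure to be supplied by greenschist: 3.282×10^8 − 1.621×10^7 = 3.120×10^8 Pa
Additional depth in greenschist = 3.120×10^8 Pa / (2870 kg/m³ × 9.8 m/s²) = 11092 m
Total depth = 940 m + 11092 m = 12032 m
= 12.032 km

12.0 km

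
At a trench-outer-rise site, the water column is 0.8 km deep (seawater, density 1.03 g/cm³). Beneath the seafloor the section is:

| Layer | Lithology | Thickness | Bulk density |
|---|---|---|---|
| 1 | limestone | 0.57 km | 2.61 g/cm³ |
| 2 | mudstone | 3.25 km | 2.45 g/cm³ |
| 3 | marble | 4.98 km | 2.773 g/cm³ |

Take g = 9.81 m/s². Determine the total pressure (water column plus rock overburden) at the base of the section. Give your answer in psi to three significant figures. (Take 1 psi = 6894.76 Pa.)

34300 psi

seawater: 1030 kg/m³ × 9.81 m/s² × 800 m = 8.083×10^6 Pa = 1172 psi
limestone: 2610 kg/m³ × 9.81 m/s² × 570 m = 1.459×10^7 Pa = 2117 psi
mudstone: 2450 kg/m³ × 9.81 m/s² × 3250 m = 7.811×10^7 Pa = 11329 psi
marble: 2773 kg/m³ × 9.81 m/s² × 4980 m = 1.355×10^8 Pa = 19648 psi
Total = 1172 + 2117 + 11329 + 19648 = 34267 psi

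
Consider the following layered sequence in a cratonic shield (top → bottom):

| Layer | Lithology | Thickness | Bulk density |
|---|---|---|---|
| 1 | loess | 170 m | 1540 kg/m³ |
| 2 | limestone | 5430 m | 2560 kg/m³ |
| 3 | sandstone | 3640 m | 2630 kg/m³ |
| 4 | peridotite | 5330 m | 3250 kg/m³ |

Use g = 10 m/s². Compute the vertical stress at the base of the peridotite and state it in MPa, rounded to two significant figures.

410 MPa

loess: 1540 kg/m³ × 10 m/s² × 170 m = 2.618×10^6 Pa = 2.618 MPa
limestone: 2560 kg/m³ × 10 m/s² × 5430 m = 1.390×10^8 Pa = 139.0 MPa
sandstone: 2630 kg/m³ × 10 m/s² × 3640 m = 9.573×10^7 Pa = 95.73 MPa
peridotite: 3250 kg/m³ × 10 m/s² × 5330 m = 1.732×10^8 Pa = 173.2 MPa
Total = 2.618 + 139.0 + 95.73 + 173.2 = 410.58 MPa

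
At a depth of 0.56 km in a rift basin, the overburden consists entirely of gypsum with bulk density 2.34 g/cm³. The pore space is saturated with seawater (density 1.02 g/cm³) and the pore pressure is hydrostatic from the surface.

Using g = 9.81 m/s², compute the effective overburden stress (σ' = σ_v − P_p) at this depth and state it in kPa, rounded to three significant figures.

Overburden (lithostatic) stress σ_v:
gypsum: 2340 kg/m³ × 9.81 m/s² × 560 m = 1.286×10^7 Pa = 12.86 MPa
Pore pressure P_p = 1020 kg/m³ × 9.81 m/s² × 560 m = 5.603×10^6 Pa = 5.603 MPa
Effective stress σ' = σ_v − P_p = 12.86 − 5.603 = 7.2516 MPa = 7251.6 kPa

7250 kPa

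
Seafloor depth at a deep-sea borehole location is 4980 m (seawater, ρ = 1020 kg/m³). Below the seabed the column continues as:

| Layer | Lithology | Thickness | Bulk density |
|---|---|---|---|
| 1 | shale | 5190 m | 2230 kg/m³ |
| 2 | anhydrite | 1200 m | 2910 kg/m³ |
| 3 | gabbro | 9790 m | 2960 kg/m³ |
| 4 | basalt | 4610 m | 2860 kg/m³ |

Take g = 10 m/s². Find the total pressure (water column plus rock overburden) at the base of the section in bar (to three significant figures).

seawater: 1020 kg/m³ × 10 m/s² × 4980 m = 5.080×10^7 Pa = 508.0 bar
shale: 2230 kg/m³ × 10 m/s² × 5190 m = 1.157×10^8 Pa = 1157 bar
anhydrite: 2910 kg/m³ × 10 m/s² × 1200 m = 3.492×10^7 Pa = 349.2 bar
gabbro: 2960 kg/m³ × 10 m/s² × 9790 m = 2.898×10^8 Pa = 2898 bar
basalt: 2860 kg/m³ × 10 m/s² × 4610 m = 1.318×10^8 Pa = 1318 bar
Total = 508.0 + 1157 + 349.2 + 2898 + 1318 = 6230.8 bar

6230 bar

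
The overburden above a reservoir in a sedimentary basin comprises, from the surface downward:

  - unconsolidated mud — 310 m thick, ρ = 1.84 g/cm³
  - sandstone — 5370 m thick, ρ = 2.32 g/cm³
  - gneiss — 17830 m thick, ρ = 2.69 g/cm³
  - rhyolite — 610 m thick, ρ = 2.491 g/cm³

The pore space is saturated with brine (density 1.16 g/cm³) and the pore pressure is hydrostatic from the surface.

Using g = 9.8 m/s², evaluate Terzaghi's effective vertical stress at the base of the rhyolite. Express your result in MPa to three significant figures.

338 MPa

Overburden (lithostatic) stress σ_v:
unconsolidated mud: 1840 kg/m³ × 9.8 m/s² × 310 m = 5.590×10^6 Pa = 5.590 MPa
sandstone: 2320 kg/m³ × 9.8 m/s² × 5370 m = 1.221×10^8 Pa = 122.1 MPa
gneiss: 2690 kg/m³ × 9.8 m/s² × 17830 m = 4.700×10^8 Pa = 470.0 MPa
rhyolite: 2491 kg/m³ × 9.8 m/s² × 610 m = 1.489×10^7 Pa = 14.89 MPa
Total = 5.590 + 122.1 + 470.0 + 14.89 = 612.61 MPa
Pore pressure P_p = 1160 kg/m³ × 9.8 m/s² × 24120 m = 2.742×10^8 Pa = 274.2 MPa
Effective stress σ' = σ_v − P_p = 612.6 − 274.2 = 338.41 MPa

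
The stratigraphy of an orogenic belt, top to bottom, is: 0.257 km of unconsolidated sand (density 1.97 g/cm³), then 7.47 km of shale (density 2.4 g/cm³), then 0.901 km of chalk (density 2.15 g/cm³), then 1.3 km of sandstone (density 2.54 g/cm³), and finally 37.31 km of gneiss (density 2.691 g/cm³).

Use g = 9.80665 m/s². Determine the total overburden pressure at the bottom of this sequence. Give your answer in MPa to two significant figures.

unconsolidated sand: 1970 kg/m³ × 9.80665 m/s² × 257 m = 4.965×10^6 Pa = 4.965 MPa
shale: 2400 kg/m³ × 9.80665 m/s² × 7470 m = 1.758×10^8 Pa = 175.8 MPa
chalk: 2150 kg/m³ × 9.80665 m/s² × 901 m = 1.900×10^7 Pa = 19.00 MPa
sandstone: 2540 kg/m³ × 9.80665 m/s² × 1300 m = 3.238×10^7 Pa = 32.38 MPa
gneiss: 2691 kg/m³ × 9.80665 m/s² × 37310 m = 9.846×10^8 Pa = 984.6 MPa
Total = 4.965 + 175.8 + 19.00 + 32.38 + 984.6 = 1216.8 MPa

1200 MPa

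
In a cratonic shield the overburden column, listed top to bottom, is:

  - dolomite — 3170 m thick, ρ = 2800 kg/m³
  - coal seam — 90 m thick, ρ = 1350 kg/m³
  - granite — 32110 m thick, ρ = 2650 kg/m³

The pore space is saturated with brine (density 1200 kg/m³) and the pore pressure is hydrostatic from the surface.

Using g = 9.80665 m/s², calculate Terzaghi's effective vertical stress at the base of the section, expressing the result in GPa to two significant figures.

Overburden (lithostatic) stress σ_v:
dolomite: 2800 kg/m³ × 9.80665 m/s² × 3170 m = 8.704×10^7 Pa = 87.04 MPa
coal seam: 1350 kg/m³ × 9.80665 m/s² × 90 m = 1.192×10^6 Pa = 1.192 MPa
granite: 2650 kg/m³ × 9.80665 m/s² × 32110 m = 8.345×10^8 Pa = 834.5 MPa
Total = 87.04 + 1.192 + 834.5 = 922.70 MPa
Pore pressure P_p = 1200 kg/m³ × 9.80665 m/s² × 35370 m = 4.162×10^8 Pa = 416.2 MPa
Effective stress σ' = σ_v − P_p = 922.7 − 416.2 = 506.46 MPa = 0.50646 GPa

0.51 GPa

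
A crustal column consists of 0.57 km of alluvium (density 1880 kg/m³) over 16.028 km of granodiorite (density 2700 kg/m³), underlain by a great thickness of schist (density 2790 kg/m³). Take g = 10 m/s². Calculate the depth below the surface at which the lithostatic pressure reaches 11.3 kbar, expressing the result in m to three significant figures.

Pressure at base of upper layers: 1880×10×570 + 2700×10×16028 = 4.435×10^8 Pa = 4.435 kbar
Remaining pressure to be supplied by schist: 1.130×10^9 − 4.435×10^8 = 6.865×10^8 Pa
Additional depth in schist = 6.865×10^8 Pa / (2790 kg/m³ × 10 m/s²) = 24607 m
Total depth = 16598 m + 24607 m = 41205 m

41200 m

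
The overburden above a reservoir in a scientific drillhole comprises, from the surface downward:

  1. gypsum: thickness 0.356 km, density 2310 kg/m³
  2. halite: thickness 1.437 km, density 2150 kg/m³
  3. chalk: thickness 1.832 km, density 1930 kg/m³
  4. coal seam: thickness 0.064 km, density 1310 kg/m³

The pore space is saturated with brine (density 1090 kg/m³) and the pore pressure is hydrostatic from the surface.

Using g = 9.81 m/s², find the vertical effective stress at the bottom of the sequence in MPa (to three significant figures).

34.4 MPa

Overburden (lithostatic) stress σ_v:
gypsum: 2310 kg/m³ × 9.81 m/s² × 356 m = 8.067×10^6 Pa = 8.067 MPa
halite: 2150 kg/m³ × 9.81 m/s² × 1437 m = 3.031×10^7 Pa = 30.31 MPa
chalk: 1930 kg/m³ × 9.81 m/s² × 1832 m = 3.469×10^7 Pa = 34.69 MPa
coal seam: 1310 kg/m³ × 9.81 m/s² × 64 m = 8.225×10^5 Pa = 0.8225 MPa
Total = 8.067 + 30.31 + 34.69 + 0.8225 = 73.884 MPa
Pore pressure P_p = 1090 kg/m³ × 9.81 m/s² × 3689 m = 3.945×10^7 Pa = 39.45 MPa
Effective stress σ' = σ_v − P_p = 73.88 − 39.45 = 34.438 MPa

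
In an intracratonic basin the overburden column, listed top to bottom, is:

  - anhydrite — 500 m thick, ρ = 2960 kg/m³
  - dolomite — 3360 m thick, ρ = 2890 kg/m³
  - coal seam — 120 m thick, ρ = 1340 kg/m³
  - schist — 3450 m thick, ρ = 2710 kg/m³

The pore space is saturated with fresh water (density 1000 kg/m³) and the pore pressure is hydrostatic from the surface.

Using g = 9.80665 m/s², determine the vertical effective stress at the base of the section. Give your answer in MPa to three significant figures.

130 MPa

Overburden (lithostatic) stress σ_v:
anhydrite: 2960 kg/m³ × 9.80665 m/s² × 500 m = 1.451×10^7 Pa = 14.51 MPa
dolomite: 2890 kg/m³ × 9.80665 m/s² × 3360 m = 9.523×10^7 Pa = 95.23 MPa
coal seam: 1340 kg/m³ × 9.80665 m/s² × 120 m = 1.577×10^6 Pa = 1.577 MPa
schist: 2710 kg/m³ × 9.80665 m/s² × 3450 m = 9.169×10^7 Pa = 91.69 MPa
Total = 14.51 + 95.23 + 1.577 + 91.69 = 203.00 MPa
Pore pressure P_p = 1000 kg/m³ × 9.80665 m/s² × 7430 m = 7.286×10^7 Pa = 72.86 MPa
Effective stress σ' = σ_v − P_p = 203.0 − 72.86 = 130.14 MPa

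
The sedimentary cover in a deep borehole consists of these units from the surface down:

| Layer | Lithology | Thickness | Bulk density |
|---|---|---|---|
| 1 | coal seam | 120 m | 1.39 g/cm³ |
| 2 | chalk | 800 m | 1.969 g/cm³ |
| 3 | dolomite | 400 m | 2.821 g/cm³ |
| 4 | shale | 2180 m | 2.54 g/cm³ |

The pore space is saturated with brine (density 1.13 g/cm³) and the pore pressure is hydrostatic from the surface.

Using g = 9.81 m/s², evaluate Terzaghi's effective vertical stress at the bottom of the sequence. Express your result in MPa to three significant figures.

43.7 MPa

Overburden (lithostatic) stress σ_v:
coal seam: 1390 kg/m³ × 9.81 m/s² × 120 m = 1.636×10^6 Pa = 1.636 MPa
chalk: 1969 kg/m³ × 9.81 m/s² × 800 m = 1.545×10^7 Pa = 15.45 MPa
dolomite: 2821 kg/m³ × 9.81 m/s² × 400 m = 1.107×10^7 Pa = 11.07 MPa
shale: 2540 kg/m³ × 9.81 m/s² × 2180 m = 5.432×10^7 Pa = 54.32 MPa
Total = 1.636 + 15.45 + 11.07 + 54.32 = 82.479 MPa
Pore pressure P_p = 1130 kg/m³ × 9.81 m/s² × 3500 m = 3.880×10^7 Pa = 38.80 MPa
Effective stress σ' = σ_v − P_p = 82.48 − 38.80 = 43.680 MPa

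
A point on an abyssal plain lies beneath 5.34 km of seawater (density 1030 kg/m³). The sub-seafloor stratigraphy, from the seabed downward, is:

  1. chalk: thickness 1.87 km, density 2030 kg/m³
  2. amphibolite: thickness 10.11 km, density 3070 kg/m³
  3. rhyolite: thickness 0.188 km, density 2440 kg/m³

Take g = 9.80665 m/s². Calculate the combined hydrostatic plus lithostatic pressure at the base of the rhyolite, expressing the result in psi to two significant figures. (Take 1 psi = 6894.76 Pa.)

seawater: 1030 kg/m³ × 9.80665 m/s² × 5340 m = 5.394×10^7 Pa = 7823 psi
chalk: 2030 kg/m³ × 9.80665 m/s² × 1870 m = 3.723×10^7 Pa = 5399 psi
amphibolite: 3070 kg/m³ × 9.80665 m/s² × 10110 m = 3.044×10^8 Pa = 44146 psi
rhyolite: 2440 kg/m³ × 9.80665 m/s² × 188 m = 4.499×10^6 Pa = 652.5 psi
Total = 7823 + 5399 + 44146 + 652.5 = 58021 psi

58000 psi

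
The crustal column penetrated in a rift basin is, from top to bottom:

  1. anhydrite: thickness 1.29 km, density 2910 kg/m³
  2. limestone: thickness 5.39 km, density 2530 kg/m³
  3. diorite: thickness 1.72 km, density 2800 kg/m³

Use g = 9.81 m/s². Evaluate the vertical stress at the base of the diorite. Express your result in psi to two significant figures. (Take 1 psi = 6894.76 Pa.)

32000 psi

anhydrite: 2910 kg/m³ × 9.81 m/s² × 1290 m = 3.683×10^7 Pa = 5341 psi
limestone: 2530 kg/m³ × 9.81 m/s² × 5390 m = 1.338×10^8 Pa = 19403 psi
diorite: 2800 kg/m³ × 9.81 m/s² × 1720 m = 4.724×10^7 Pa = 6852 psi
Total = 5341 + 19403 + 6852 = 31596 psi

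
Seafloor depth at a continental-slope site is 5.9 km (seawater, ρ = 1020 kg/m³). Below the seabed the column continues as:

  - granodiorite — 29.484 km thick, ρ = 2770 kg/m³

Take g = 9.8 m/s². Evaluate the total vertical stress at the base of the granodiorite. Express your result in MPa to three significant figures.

seawater: 1020 kg/m³ × 9.8 m/s² × 5900 m = 5.898×10^7 Pa = 58.98 MPa
granodiorite: 2770 kg/m³ × 9.8 m/s² × 29484 m = 8.004×10^8 Pa = 800.4 MPa
Total = 58.98 + 800.4 = 859.35 MPa

859 MPa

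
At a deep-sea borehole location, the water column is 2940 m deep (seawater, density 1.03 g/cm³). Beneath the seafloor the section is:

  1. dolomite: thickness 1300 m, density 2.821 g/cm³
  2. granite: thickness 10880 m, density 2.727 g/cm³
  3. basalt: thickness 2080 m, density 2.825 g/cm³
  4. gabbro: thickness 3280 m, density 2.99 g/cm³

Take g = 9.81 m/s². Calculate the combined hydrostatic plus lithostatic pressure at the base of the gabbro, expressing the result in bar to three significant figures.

seawater: 1030 kg/m³ × 9.81 m/s² × 2940 m = 2.971×10^7 Pa = 297.1 bar
dolomite: 2821 kg/m³ × 9.81 m/s² × 1300 m = 3.598×10^7 Pa = 359.8 bar
granite: 2727 kg/m³ × 9.81 m/s² × 10880 m = 2.911×10^8 Pa = 2911 bar
basalt: 2825 kg/m³ × 9.81 m/s² × 2080 m = 5.764×10^7 Pa = 576.4 bar
gabbro: 2990 kg/m³ × 9.81 m/s² × 3280 m = 9.621×10^7 Pa = 962.1 bar
Total = 297.1 + 359.8 + 2911 + 576.4 + 962.1 = 5106.0 bar

5110 bar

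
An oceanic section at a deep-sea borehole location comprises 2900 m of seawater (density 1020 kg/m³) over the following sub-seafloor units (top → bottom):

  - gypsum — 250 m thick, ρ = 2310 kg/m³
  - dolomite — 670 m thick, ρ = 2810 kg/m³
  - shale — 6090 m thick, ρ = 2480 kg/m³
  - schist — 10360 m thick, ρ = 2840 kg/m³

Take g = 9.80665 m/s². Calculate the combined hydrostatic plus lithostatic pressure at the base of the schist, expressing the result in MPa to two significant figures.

490 MPa

seawater: 1020 kg/m³ × 9.80665 m/s² × 2900 m = 2.901×10^7 Pa = 29.01 MPa
gypsum: 2310 kg/m³ × 9.80665 m/s² × 250 m = 5.663×10^6 Pa = 5.663 MPa
dolomite: 2810 kg/m³ × 9.80665 m/s² × 670 m = 1.846×10^7 Pa = 18.46 MPa
shale: 2480 kg/m³ × 9.80665 m/s² × 6090 m = 1.481×10^8 Pa = 148.1 MPa
schist: 2840 kg/m³ × 9.80665 m/s² × 10360 m = 2.885×10^8 Pa = 288.5 MPa
Total = 29.01 + 5.663 + 18.46 + 148.1 + 288.5 = 489.78 MPa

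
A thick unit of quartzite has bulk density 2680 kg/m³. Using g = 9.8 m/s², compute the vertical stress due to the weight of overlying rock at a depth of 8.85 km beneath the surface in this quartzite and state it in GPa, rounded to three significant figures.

0.232 GPa

quartzite: 2680 kg/m³ × 9.8 m/s² × 8850 m = 2.324×10^8 Pa = 0.2324 GPa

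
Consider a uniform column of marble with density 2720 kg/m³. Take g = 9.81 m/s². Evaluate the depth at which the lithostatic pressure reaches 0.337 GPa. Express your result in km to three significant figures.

h = P/(ρg) = 0.337 GPa / (2720 kg/m³ × 9.81 m/s²) = 3.370×10^8 Pa / 26683 Pa/m = 12630 m
= 12.630 km

12.6 km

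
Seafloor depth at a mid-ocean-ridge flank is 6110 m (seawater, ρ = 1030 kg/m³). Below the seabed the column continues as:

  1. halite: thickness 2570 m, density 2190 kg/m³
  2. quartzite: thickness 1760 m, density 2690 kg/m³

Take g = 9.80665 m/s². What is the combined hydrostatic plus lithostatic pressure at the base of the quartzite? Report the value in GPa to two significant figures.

seawater: 1030 kg/m³ × 9.80665 m/s² × 6110 m = 6.172×10^7 Pa = 0.06172 GPa
halite: 2190 kg/m³ × 9.80665 m/s² × 2570 m = 5.519×10^7 Pa = 0.05519 GPa
quartzite: 2690 kg/m³ × 9.80665 m/s² × 1760 m = 4.643×10^7 Pa = 0.04643 GPa
Total = 0.06172 + 0.05519 + 0.04643 = 0.16334 GPa

0.16 GPa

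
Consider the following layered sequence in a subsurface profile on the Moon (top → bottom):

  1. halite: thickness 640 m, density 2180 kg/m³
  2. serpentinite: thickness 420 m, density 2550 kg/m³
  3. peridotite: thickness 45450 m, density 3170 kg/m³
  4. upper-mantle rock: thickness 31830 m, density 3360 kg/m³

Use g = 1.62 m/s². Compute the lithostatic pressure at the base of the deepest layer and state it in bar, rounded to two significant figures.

4100 bar

halite: 2180 kg/m³ × 1.62 m/s² × 640 m = 2.260×10^6 Pa = 22.60 bar
serpentinite: 2550 kg/m³ × 1.62 m/s² × 420 m = 1.735×10^6 Pa = 17.35 bar
peridotite: 3170 kg/m³ × 1.62 m/s² × 45450 m = 2.334×10^8 Pa = 2334 bar
upper-mantle rock: 3360 kg/m³ × 1.62 m/s² × 31830 m = 1.733×10^8 Pa = 1733 bar
Total = 22.60 + 17.35 + 2334 + 1733 = 4106.6 bar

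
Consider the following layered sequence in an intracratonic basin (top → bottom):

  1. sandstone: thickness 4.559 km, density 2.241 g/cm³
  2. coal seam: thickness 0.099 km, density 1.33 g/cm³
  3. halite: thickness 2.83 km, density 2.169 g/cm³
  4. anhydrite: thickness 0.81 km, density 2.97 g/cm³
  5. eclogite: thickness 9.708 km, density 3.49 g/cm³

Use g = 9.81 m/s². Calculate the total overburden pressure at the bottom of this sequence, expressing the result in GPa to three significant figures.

sandstone: 2241 kg/m³ × 9.81 m/s² × 4559 m = 1.002×10^8 Pa = 0.1002 GPa
coal seam: 1330 kg/m³ × 9.81 m/s² × 99 m = 1.292×10^6 Pa = 1.292×10^-3 GPa
halite: 2169 kg/m³ × 9.81 m/s² × 2830 m = 6.022×10^7 Pa = 0.06022 GPa
anhydrite: 2970 kg/m³ × 9.81 m/s² × 810 m = 2.360×10^7 Pa = 0.02360 GPa
eclogite: 3490 kg/m³ × 9.81 m/s² × 9708 m = 3.324×10^8 Pa = 0.3324 GPa
Total = 0.1002 + 1.292×10^-3 + 0.06022 + 0.02360 + 0.3324 = 0.51771 GPa

0.518 GPa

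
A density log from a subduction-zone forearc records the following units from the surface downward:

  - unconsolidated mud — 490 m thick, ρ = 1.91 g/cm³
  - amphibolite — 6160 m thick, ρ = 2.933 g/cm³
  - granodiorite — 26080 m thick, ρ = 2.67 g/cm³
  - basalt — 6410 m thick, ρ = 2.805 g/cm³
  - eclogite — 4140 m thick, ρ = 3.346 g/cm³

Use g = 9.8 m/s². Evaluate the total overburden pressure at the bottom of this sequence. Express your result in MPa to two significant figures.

unconsolidated mud: 1910 kg/m³ × 9.8 m/s² × 490 m = 9.172×10^6 Pa = 9.172 MPa
amphibolite: 2933 kg/m³ × 9.8 m/s² × 6160 m = 1.771×10^8 Pa = 177.1 MPa
granodiorite: 2670 kg/m³ × 9.8 m/s² × 26080 m = 6.824×10^8 Pa = 682.4 MPa
basalt: 2805 kg/m³ × 9.8 m/s² × 6410 m = 1.762×10^8 Pa = 176.2 MPa
eclogite: 3346 kg/m³ × 9.8 m/s² × 4140 m = 1.358×10^8 Pa = 135.8 MPa
Total = 9.172 + 177.1 + 682.4 + 176.2 + 135.8 = 1180.6 MPa

1200 MPa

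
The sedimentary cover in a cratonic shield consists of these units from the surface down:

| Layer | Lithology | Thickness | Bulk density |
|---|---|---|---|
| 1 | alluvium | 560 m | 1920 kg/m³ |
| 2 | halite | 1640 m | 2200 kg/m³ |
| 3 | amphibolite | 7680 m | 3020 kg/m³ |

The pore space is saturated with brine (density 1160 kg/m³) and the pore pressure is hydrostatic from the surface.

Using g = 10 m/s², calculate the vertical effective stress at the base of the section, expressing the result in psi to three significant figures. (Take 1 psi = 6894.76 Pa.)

23800 psi

Overburden (lithostatic) stress σ_v:
alluvium: 1920 kg/m³ × 10 m/s² × 560 m = 1.075×10^7 Pa = 10.75 MPa
halite: 2200 kg/m³ × 10 m/s² × 1640 m = 3.608×10^7 Pa = 36.08 MPa
amphibolite: 3020 kg/m³ × 10 m/s² × 7680 m = 2.319×10^8 Pa = 231.9 MPa
Total = 10.75 + 36.08 + 231.9 = 278.77 MPa
Pore pressure P_p = 1160 kg/m³ × 10 m/s² × 9880 m = 1.146×10^8 Pa = 114.6 MPa
Effective stress σ' = σ_v − P_p = 278.8 − 114.6 = 164.16 MPa = 23809 psi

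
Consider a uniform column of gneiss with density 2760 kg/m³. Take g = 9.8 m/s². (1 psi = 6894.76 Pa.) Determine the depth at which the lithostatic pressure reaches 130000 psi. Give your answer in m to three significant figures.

h = P/(ρg) = 130000 psi / (2760 kg/m³ × 9.8 m/s²) = 8.963×10^8 Pa / 27048 Pa/m = 33138 m

33100 m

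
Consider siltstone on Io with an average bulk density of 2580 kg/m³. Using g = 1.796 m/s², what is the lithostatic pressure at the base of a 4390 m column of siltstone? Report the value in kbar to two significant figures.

0.20 kbar

siltstone: 2580 kg/m³ × 1.796 m/s² × 4390 m = 2.034×10^7 Pa = 0.2034 kbar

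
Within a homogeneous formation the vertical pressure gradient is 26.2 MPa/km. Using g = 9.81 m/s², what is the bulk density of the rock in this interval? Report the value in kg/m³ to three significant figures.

2670 kg/m³

ρ = (dP/dz)/g = 26.2 MPa/km / 9.81 m/s² = 26200 Pa/m / 9.81 m/s² = 2670.7 kg/m³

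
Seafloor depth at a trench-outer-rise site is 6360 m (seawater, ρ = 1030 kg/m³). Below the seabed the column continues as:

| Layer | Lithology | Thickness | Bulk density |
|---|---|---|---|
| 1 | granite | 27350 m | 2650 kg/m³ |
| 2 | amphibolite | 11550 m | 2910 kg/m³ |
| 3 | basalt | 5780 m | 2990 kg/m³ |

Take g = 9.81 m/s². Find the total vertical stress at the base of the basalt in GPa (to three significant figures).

1.27 GPa

seawater: 1030 kg/m³ × 9.81 m/s² × 6360 m = 6.426×10^7 Pa = 0.06426 GPa
granite: 2650 kg/m³ × 9.81 m/s² × 27350 m = 7.110×10^8 Pa = 0.7110 GPa
amphibolite: 2910 kg/m³ × 9.81 m/s² × 11550 m = 3.297×10^8 Pa = 0.3297 GPa
basalt: 2990 kg/m³ × 9.81 m/s² × 5780 m = 1.695×10^8 Pa = 0.1695 GPa
Total = 0.06426 + 0.7110 + 0.3297 + 0.1695 = 1.2745 GPa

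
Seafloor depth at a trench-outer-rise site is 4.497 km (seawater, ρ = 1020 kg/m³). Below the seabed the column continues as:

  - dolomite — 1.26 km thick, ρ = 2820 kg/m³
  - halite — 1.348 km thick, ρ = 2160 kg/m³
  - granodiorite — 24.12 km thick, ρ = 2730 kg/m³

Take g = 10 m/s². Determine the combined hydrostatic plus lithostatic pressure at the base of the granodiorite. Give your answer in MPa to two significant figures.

seawater: 1020 kg/m³ × 10 m/s² × 4497 m = 4.587×10^7 Pa = 45.87 MPa
dolomite: 2820 kg/m³ × 10 m/s² × 1260 m = 3.553×10^7 Pa = 35.53 MPa
halite: 2160 kg/m³ × 10 m/s² × 1348 m = 2.912×10^7 Pa = 29.12 MPa
granodiorite: 2730 kg/m³ × 10 m/s² × 24120 m = 6.585×10^8 Pa = 658.5 MPa
Total = 45.87 + 35.53 + 29.12 + 658.5 = 768.99 MPa

770 MPa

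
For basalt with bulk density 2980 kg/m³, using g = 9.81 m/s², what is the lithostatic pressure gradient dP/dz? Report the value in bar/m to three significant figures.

0.292 bar/m

dP/dz = ρg = 2980 kg/m³ × 9.81 m/s² = 29234 Pa/m
= 29234 Pa/m × (1 bar/m / 1.0000×10^5 Pa/m) = 0.29234 bar/m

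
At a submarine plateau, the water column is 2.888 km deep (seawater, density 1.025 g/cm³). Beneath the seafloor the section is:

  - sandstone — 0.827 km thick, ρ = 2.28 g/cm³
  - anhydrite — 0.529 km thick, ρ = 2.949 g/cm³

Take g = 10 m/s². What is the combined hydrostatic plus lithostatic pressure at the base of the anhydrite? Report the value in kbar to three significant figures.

0.641 kbar

seawater: 1025 kg/m³ × 10 m/s² × 2888 m = 2.960×10^7 Pa = 0.2960 kbar
sandstone: 2280 kg/m³ × 10 m/s² × 827 m = 1.886×10^7 Pa = 0.1886 kbar
anhydrite: 2949 kg/m³ × 10 m/s² × 529 m = 1.560×10^7 Pa = 0.1560 kbar
Total = 0.2960 + 0.1886 + 0.1560 = 0.64058 kbar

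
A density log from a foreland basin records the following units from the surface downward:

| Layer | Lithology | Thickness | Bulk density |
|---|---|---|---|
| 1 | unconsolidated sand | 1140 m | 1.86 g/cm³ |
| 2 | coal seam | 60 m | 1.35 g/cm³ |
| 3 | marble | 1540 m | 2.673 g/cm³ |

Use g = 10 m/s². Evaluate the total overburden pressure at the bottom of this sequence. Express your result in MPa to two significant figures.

63 MPa

unconsolidated sand: 1860 kg/m³ × 10 m/s² × 1140 m = 2.120×10^7 Pa = 21.20 MPa
coal seam: 1350 kg/m³ × 10 m/s² × 60 m = 8.100×10^5 Pa = 0.8100 MPa
marble: 2673 kg/m³ × 10 m/s² × 1540 m = 4.116×10^7 Pa = 41.16 MPa
Total = 21.20 + 0.8100 + 41.16 = 63.178 MPa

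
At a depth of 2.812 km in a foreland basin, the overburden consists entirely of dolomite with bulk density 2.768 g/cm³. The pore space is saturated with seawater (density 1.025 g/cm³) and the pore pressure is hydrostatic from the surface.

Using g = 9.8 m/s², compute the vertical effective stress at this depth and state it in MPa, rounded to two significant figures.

Overburden (lithostatic) stress σ_v:
dolomite: 2768 kg/m³ × 9.8 m/s² × 2812 m = 7.628×10^7 Pa = 76.28 MPa
Pore pressure P_p = 1025 kg/m³ × 9.8 m/s² × 2812 m = 2.825×10^7 Pa = 28.25 MPa
Effective stress σ' = σ_v − P_p = 76.28 − 28.25 = 48.033 MPa

48 MPa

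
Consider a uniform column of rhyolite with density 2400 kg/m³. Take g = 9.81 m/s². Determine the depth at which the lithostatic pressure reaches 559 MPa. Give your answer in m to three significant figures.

h = P/(ρg) = 559 MPa / (2400 kg/m³ × 9.81 m/s²) = 5.590×10^8 Pa / 23544 Pa/m = 23743 m

23700 m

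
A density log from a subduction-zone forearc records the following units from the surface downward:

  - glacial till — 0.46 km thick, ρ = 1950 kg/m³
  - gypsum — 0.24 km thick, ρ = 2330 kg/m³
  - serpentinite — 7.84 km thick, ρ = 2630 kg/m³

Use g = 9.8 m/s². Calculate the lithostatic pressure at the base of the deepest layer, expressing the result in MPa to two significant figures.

glacial till: 1950 kg/m³ × 9.8 m/s² × 460 m = 8.791×10^6 Pa = 8.791 MPa
gypsum: 2330 kg/m³ × 9.8 m/s² × 240 m = 5.480×10^6 Pa = 5.480 MPa
serpentinite: 2630 kg/m³ × 9.8 m/s² × 7840 m = 2.021×10^8 Pa = 202.1 MPa
Total = 8.791 + 5.480 + 202.1 = 216.34 MPa

220 MPa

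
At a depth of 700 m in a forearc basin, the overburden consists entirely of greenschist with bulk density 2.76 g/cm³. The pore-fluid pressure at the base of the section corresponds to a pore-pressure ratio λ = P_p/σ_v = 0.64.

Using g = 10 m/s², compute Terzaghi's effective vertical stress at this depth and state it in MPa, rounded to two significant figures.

Overburden (lithostatic) stress σ_v:
greenschist: 2760 kg/m³ × 10 m/s² × 700 m = 1.932×10^7 Pa = 19.32 MPa
Pore pressure P_p = λ·σ_v = 0.64 × 19.32 MPa = 12.36 MPa
Effective stress σ' = σ_v − P_p = 19.32 − 12.36 = 6.9552 MPa

7.0 MPa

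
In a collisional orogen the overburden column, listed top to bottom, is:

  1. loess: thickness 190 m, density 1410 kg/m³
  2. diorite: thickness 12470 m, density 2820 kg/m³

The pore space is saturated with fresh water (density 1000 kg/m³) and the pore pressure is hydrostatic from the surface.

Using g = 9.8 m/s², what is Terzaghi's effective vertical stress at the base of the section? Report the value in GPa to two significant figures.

Overburden (lithostatic) stress σ_v:
loess: 1410 kg/m³ × 9.8 m/s² × 190 m = 2.625×10^6 Pa = 2.625 MPa
diorite: 2820 kg/m³ × 9.8 m/s² × 12470 m = 3.446×10^8 Pa = 344.6 MPa
Total = 2.625 + 344.6 = 347.25 MPa
Pore pressure P_p = 1000 kg/m³ × 9.8 m/s² × 12660 m = 1.241×10^8 Pa = 124.1 MPa
Effective stress σ' = σ_v − P_p = 347.2 − 124.1 = 223.18 MPa = 0.22318 GPa

0.22 GPa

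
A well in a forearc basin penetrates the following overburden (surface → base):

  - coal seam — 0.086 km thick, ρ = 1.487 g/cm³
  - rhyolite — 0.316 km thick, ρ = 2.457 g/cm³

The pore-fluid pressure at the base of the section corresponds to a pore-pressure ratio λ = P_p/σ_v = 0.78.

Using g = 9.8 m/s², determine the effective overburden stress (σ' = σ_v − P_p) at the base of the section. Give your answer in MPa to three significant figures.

1.95 MPa

Overburden (lithostatic) stress σ_v:
coal seam: 1487 kg/m³ × 9.8 m/s² × 86 m = 1.253×10^6 Pa = 1.253 MPa
rhyolite: 2457 kg/m³ × 9.8 m/s² × 316 m = 7.609×10^6 Pa = 7.609 MPa
Total = 1.253 + 7.609 = 8.8621 MPa
Pore pressure P_p = λ·σ_v = 0.78 × 8.862 MPa = 6.912 MPa
Effective stress σ' = σ_v − P_p = 8.862 − 6.912 = 1.9497 MPa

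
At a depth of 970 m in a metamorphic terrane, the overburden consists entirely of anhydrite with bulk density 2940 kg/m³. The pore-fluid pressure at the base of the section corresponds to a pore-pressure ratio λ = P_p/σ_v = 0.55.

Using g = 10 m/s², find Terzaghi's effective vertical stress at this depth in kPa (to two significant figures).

Overburden (lithostatic) stress σ_v:
anhydrite: 2940 kg/m³ × 10 m/s² × 970 m = 2.852×10^7 Pa = 28.52 MPa
Pore pressure P_p = λ·σ_v = 0.55 × 28.52 MPa = 15.68 MPa
Effective stress σ' = σ_v − P_p = 28.52 − 15.68 = 12.833 MPa = 12833 kPa

13000 kPa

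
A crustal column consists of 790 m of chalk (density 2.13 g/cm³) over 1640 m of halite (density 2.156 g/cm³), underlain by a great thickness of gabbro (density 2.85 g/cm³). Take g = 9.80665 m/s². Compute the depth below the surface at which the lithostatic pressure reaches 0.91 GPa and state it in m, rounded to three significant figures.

33200 m

Pressure at base of upper layers: 2130×9.80665×790 + 2156×9.80665×1640 = 5.118×10^7 Pa = 0.05118 GPa
Remaining pressure to be supplied by gabbro: 9.100×10^8 − 5.118×10^7 = 8.588×10^8 Pa
Additional depth in gabbro = 8.588×10^8 Pa / (2850 kg/m³ × 9.80665 m/s²) = 30728 m
Total depth = 2430 m + 30728 m = 33158 m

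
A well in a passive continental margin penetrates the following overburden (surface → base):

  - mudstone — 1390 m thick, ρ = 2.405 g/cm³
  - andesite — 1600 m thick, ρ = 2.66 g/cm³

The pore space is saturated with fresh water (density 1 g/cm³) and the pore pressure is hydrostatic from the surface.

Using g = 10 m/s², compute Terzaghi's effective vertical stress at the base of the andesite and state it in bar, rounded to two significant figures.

460 bar

Overburden (lithostatic) stress σ_v:
mudstone: 2405 kg/m³ × 10 m/s² × 1390 m = 3.343×10^7 Pa = 33.43 MPa
andesite: 2660 kg/m³ × 10 m/s² × 1600 m = 4.256×10^7 Pa = 42.56 MPa
Total = 33.43 + 42.56 = 75.989 MPa
Pore pressure P_p = 1000 kg/m³ × 10 m/s² × 2990 m = 2.990×10^7 Pa = 29.90 MPa
Effective stress σ' = σ_v − P_p = 75.99 − 29.90 = 46.090 MPa = 460.89 bar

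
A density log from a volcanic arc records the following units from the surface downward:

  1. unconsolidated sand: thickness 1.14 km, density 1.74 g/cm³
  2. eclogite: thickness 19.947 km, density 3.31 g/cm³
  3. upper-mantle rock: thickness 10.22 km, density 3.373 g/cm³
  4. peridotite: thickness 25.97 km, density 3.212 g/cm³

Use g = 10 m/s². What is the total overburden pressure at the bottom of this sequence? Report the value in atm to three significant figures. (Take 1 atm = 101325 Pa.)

unconsolidated sand: 1740 kg/m³ × 10 m/s² × 1140 m = 1.984×10^7 Pa = 195.8 atm
eclogite: 3310 kg/m³ × 10 m/s² × 19947 m = 6.602×10^8 Pa = 6516 atm
upper-mantle rock: 3373 kg/m³ × 10 m/s² × 10220 m = 3.447×10^8 Pa = 3402 atm
peridotite: 3212 kg/m³ × 10 m/s² × 25970 m = 8.342×10^8 Pa = 8232 atm
Total = 195.8 + 6516 + 3402 + 8232 = 18346 atm

18300 atm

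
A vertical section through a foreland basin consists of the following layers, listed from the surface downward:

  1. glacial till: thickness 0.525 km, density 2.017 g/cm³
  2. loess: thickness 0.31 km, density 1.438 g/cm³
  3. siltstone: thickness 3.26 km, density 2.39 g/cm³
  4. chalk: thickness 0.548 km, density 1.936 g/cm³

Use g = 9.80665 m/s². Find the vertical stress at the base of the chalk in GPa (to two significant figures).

0.10 GPa

glacial till: 2017 kg/m³ × 9.80665 m/s² × 525 m = 1.038×10^7 Pa = 0.01038 GPa
loess: 1438 kg/m³ × 9.80665 m/s² × 310 m = 4.372×10^6 Pa = 4.372×10^-3 GPa
siltstone: 2390 kg/m³ × 9.80665 m/s² × 3260 m = 7.641×10^7 Pa = 0.07641 GPa
chalk: 1936 kg/m³ × 9.80665 m/s² × 548 m = 1.040×10^7 Pa = 0.01040 GPa
Total = 0.01038 + 4.372×10^-3 + 0.07641 + 0.01040 = 0.10157 GPa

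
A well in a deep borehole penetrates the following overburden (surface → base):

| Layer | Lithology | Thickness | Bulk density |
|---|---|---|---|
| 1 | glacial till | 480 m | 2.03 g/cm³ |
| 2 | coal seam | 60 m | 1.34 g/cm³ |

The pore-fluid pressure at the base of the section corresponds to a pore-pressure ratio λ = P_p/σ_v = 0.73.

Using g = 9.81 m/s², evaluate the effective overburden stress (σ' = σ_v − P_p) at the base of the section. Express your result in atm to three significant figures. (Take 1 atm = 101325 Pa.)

Overburden (lithostatic) stress σ_v:
glacial till: 2030 kg/m³ × 9.81 m/s² × 480 m = 9.559×10^6 Pa = 9.559 MPa
coal seam: 1340 kg/m³ × 9.81 m/s² × 60 m = 7.887×10^5 Pa = 0.7887 MPa
Total = 9.559 + 0.7887 = 10.348 MPa
Pore pressure P_p = λ·σ_v = 0.73 × 10.35 MPa = 7.554 MPa
Effective stress σ' = σ_v − P_p = 10.35 − 7.554 = 2.7938 MPa = 27.573 atm

27.6 atm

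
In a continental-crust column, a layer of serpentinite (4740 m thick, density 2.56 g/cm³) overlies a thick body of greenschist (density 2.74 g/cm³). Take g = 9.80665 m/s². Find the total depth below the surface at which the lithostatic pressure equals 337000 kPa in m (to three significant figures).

Pressure at base of upper layers: 2560×9.80665×4740 = 1.190×10^8 Pa = 1.190×10^5 kPa
Remaining pressure to be supplied by greenschist: 3.370×10^8 − 1.190×10^8 = 2.180×10^8 Pa
Additional depth in greenschist = 2.180×10^8 Pa / (2740 kg/m³ × 9.80665 m/s²) = 8113.2 m
Total depth = 4740 m + 8113.2 m = 12853 m

12900 m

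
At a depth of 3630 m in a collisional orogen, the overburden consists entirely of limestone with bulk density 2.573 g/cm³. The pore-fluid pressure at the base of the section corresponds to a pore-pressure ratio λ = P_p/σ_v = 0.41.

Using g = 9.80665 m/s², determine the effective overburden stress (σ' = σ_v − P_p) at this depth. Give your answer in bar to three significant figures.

540 bar

Overburden (lithostatic) stress σ_v:
limestone: 2573 kg/m³ × 9.80665 m/s² × 3630 m = 9.159×10^7 Pa = 91.59 MPa
Pore pressure P_p = λ·σ_v = 0.41 × 91.59 MPa = 37.55 MPa
Effective stress σ' = σ_v − P_p = 91.59 − 37.55 = 54.040 MPa = 540.40 bar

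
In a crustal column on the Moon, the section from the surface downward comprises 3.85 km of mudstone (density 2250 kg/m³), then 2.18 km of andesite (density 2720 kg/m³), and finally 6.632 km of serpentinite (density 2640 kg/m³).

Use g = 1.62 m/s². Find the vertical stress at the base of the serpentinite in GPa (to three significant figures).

mudstone: 2250 kg/m³ × 1.62 m/s² × 3850 m = 1.403×10^7 Pa = 0.01403 GPa
andesite: 2720 kg/m³ × 1.62 m/s² × 2180 m = 9.606×10^6 Pa = 9.606×10^-3 GPa
serpentinite: 2640 kg/m³ × 1.62 m/s² × 6632 m = 2.836×10^7 Pa = 0.02836 GPa
Total = 0.01403 + 9.606×10^-3 + 0.02836 = 0.052003 GPa

0.0520 GPa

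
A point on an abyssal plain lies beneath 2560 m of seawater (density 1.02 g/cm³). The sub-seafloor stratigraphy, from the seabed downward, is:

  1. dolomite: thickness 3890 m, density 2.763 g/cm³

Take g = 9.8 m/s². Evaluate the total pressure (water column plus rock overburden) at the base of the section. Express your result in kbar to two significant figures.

1.3 kbar

seawater: 1020 kg/m³ × 9.8 m/s² × 2560 m = 2.559×10^7 Pa = 0.2559 kbar
dolomite: 2763 kg/m³ × 9.8 m/s² × 3890 m = 1.053×10^8 Pa = 1.053 kbar
Total = 0.2559 + 1.053 = 1.3092 kbar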